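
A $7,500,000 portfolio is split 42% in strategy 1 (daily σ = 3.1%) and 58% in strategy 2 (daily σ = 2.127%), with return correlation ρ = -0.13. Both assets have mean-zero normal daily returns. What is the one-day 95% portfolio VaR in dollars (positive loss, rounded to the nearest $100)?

σ_p² = 0.42²·3.1² + 0.58²·2.127² + 2·-0.13·0.42·0.58·3.1·2.127 = 2.7995 (%²).
σ_p = √2.7995 = 1.673%.
At 95%, z = 1.645.
VaR = 1.645 × 1.673% = 2.752%; on $7,500,000 that is $206,400.

$206,400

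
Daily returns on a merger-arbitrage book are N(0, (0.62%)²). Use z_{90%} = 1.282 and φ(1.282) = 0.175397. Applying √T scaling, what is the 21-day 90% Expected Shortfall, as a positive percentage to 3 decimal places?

4.983%

σ_{21d} = 0.62% × √21 = 2.841%.
ES multiplier = φ(z)/(1−α) = 0.175397/0.1 = 1.754.
ES = 2.841% × 1.754 = 4.983%.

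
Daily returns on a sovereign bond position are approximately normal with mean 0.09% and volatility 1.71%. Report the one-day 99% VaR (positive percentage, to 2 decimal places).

3.89%

At 99% one-sided, z = 2.326.
VaR = −μ + z·σ = −(0.09%) + 2.326 × 1.71% = 3.887%.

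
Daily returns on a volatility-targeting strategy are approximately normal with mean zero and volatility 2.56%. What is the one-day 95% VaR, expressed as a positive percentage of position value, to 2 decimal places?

At 95% one-sided, z = 1.645.
VaR = z·σ = 1.645 × 2.56% = 4.211%.

4.21%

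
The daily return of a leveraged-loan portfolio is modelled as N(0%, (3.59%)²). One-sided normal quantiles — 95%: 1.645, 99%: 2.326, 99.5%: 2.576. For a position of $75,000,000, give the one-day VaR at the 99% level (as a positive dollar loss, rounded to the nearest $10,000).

VaR = z·σ = 2.326 × 3.59% = 8.350%.
On $75,000,000: 0.08350 × $75,000,000 = $6,262,500.

$6,260,000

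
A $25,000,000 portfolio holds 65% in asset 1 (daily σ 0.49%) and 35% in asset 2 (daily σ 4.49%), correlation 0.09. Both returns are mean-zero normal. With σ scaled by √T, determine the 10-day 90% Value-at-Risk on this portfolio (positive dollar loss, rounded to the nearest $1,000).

σ_p = √(0.65²·0.49² + 0.35²·4.49² + 2·0.09·0.65·0.35·0.49·4.49) = 1.631%.
σ_{10d} = 1.631% × √10 = 5.158%.
z(90%) = 1.282.
VaR = 1.282 × 5.158% = 6.613%; on $25,000,000 that is $1,653,250.

$1,653,000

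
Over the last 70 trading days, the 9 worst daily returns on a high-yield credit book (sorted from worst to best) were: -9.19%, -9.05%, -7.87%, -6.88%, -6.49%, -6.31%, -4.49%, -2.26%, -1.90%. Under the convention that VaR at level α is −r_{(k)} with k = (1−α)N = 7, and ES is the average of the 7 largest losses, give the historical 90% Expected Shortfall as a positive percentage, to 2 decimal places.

The 7 worst returns sum to -50.28%.
ES = −(-50.28%) / 7 = 7.1828…% ≈ 7.18%.

7.18%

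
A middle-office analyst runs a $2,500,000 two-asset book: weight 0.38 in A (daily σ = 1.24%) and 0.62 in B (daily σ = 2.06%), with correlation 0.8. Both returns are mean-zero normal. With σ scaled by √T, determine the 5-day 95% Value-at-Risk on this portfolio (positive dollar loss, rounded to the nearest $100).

$154,300

σ_p = √(0.38²·1.24² + 0.62²·2.06² + 2·0.8·0.38·0.62·1.24·2.06) = 1.678%.
σ_{5d} = 1.678% × √5 = 3.752%.
z(95%) = 1.645.
VaR = 1.645 × 3.752% = 6.172%; on $2,500,000 that is $154,300.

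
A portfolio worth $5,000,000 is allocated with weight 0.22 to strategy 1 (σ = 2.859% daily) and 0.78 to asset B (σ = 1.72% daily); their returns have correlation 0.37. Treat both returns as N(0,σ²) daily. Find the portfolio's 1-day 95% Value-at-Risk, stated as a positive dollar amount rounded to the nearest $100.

σ_p² = 0.22²·2.859² + 0.78²·1.72² + 2·0.37·0.22·0.78·2.859·1.72 = 2.8199 (%²).
σ_p = √2.8199 = 1.679%.
At 95%, z = 1.645.
VaR = 1.645 × 1.679% = 2.762%; on $5,000,000 that is $138,100.

$138,100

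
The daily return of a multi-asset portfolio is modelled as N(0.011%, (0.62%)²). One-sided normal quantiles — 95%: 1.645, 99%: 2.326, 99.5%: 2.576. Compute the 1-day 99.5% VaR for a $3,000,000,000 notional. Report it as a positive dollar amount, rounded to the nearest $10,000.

VaR = −μ + z·σ = −(0.011%) + 2.576 × 0.62% = 1.586%.
On $3,000,000,000: 0.01586 × $3,000,000,000 = $47,580,000.

$47,580,000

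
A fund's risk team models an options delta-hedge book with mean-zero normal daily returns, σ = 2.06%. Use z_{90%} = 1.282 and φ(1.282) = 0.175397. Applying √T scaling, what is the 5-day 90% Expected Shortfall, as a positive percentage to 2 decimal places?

σ_{5d} = 2.06% × √5 = 4.606%.
ES multiplier = φ(z)/(1−α) = 0.175397/0.1 = 1.754.
ES = 4.606% × 1.754 = 8.079%.

8.08%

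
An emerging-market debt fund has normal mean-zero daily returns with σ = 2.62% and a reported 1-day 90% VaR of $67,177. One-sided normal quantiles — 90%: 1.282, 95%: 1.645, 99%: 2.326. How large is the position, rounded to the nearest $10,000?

VaR as a fraction of value: z·σ = 1.282 × 2.62% = 3.35884%.
Position = $67,177 / 0.0335884 = $2,000,006.

$2,000,000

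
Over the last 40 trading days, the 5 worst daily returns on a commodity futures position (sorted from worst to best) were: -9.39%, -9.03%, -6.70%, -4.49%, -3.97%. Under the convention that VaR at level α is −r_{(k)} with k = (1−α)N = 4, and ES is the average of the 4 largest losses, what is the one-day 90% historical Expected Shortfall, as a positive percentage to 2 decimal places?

The 4 worst returns sum to -29.61%.
ES = −(-29.61%) / 4 = 7.4025% ≈ 7.40%.

7.40%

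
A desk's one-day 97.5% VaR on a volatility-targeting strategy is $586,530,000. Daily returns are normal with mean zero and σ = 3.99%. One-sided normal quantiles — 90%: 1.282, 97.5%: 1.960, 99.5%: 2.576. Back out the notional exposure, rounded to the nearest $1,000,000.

$7,500,000,000

VaR as a fraction of value: z·σ = 1.960 × 3.99% = 7.8204%.
Position = $586,530,000 / 0.078204 = $7,500,000,000.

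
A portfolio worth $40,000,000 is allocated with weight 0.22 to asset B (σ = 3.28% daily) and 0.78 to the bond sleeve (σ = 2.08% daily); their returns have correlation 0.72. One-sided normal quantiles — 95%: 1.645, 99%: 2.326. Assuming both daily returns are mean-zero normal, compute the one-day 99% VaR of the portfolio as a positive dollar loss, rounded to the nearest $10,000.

$2,050,000

σ_p² = 0.22²·3.28² + 0.78²·2.08² + 2·0.72·0.22·0.78·3.28·2.08 = 4.8387 (%²).
σ_p = √4.8387 = 2.200%.
VaR = 2.326 × 2.200% = 5.117%; on $40,000,000 that is $2,046,800.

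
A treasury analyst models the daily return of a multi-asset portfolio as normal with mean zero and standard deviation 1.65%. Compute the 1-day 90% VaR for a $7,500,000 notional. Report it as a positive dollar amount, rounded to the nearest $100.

At 90% one-sided, z = 1.282.
VaR = z·σ = 1.282 × 1.65% = 2.115%.
On $7,500,000: 0.02115 × $7,500,000 = $158,625.

$158,600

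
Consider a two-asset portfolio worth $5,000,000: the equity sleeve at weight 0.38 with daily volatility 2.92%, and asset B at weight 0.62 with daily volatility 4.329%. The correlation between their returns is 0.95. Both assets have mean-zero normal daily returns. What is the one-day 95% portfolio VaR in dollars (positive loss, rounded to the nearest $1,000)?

σ_p² = 0.38²·2.92² + 0.62²·4.329² + 2·0.95·0.38·0.62·2.92·4.329 = 14.0934 (%²).
σ_p = √14.0934 = 3.754%.
At 95%, z = 1.645.
VaR = 1.645 × 3.754% = 6.175%; on $5,000,000 that is $308,750.

$309,000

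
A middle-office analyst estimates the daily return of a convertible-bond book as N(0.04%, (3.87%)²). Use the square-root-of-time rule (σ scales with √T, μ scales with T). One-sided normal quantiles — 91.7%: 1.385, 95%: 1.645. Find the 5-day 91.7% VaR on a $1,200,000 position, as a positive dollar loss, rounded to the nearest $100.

σ_{5d} = 3.87% × √5 = 8.654%; μ_{5d} = 5 × 0.04% = 0.200%.
VaR = −(0.200%) + 1.385 × 8.654% = 11.786%.
On $1,200,000: 0.11786 × $1,200,000 = $141,432.

$141,400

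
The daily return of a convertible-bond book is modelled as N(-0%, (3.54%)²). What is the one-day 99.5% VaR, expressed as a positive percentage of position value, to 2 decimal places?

9.12%

At 99.5% one-sided, z = 2.576.
VaR = z·σ = 2.576 × 3.54% = 9.119%.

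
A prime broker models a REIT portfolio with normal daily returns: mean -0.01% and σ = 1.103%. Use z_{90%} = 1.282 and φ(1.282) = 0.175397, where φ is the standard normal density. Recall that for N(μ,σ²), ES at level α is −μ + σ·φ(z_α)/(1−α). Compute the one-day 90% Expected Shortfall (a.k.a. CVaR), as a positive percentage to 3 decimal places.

Tail multiplier: φ(z)/(1−α) = 0.175397 / 0.1 = 1.754.
ES = −(-0.01%) + 1.103% × 1.754 = 1.945%.

1.945%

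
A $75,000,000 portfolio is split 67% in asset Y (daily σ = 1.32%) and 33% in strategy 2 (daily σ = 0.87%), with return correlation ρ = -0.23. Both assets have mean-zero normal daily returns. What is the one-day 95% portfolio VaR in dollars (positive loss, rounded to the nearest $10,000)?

$1,070,000

σ_p² = 0.67²·1.32² + 0.33²·0.87² + 2·-0.23·0.67·0.33·1.32·0.87 = 0.7478 (%²).
σ_p = √0.7478 = 0.865%.
At 95%, z = 1.645.
VaR = 1.645 × 0.865% = 1.423%; on $75,000,000 that is $1,067,250.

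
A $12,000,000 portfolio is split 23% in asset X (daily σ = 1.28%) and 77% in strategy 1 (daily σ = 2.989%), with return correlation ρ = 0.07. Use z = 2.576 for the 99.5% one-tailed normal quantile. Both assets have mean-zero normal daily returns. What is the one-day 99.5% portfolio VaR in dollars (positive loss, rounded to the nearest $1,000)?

$724,000

σ_p² = 0.23²·1.28² + 0.77²·2.989² + 2·0.07·0.23·0.77·1.28·2.989 = 5.4786 (%²).
σ_p = √5.4786 = 2.341%.
VaR = 2.576 × 2.341% = 6.030%; on $12,000,000 that is $723,600.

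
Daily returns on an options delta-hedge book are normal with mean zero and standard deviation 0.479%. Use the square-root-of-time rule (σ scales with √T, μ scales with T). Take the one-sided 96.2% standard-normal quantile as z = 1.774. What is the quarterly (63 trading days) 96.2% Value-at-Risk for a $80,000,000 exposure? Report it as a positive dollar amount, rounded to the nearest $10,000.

σ_{63d} = 0.479% × √63 = 3.802%.
VaR = 1.774 × 3.802% = 6.745%.
On $80,000,000: 0.06745 × $80,000,000 = $5,396,000.

$5,400,000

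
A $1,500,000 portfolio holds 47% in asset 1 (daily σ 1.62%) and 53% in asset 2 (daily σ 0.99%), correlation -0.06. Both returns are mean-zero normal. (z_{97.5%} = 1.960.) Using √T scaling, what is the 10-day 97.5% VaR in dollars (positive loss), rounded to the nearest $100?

σ_p = √(0.47²·1.62² + 0.53²·0.99² + 2·-0.06·0.47·0.53·1.62·0.99) = 0.898%.
σ_{10d} = 0.898% × √10 = 2.840%.
VaR = 1.960 × 2.840% = 5.566%; on $1,500,000 that is $83,490.

$83,500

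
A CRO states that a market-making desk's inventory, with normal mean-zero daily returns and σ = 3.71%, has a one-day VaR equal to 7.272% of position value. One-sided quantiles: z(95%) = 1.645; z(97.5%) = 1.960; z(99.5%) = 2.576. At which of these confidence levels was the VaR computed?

Implied z = VaR/σ = 7.272 / 3.71 = 1.960.
This matches z(97.5%) = 1.960.

97.5%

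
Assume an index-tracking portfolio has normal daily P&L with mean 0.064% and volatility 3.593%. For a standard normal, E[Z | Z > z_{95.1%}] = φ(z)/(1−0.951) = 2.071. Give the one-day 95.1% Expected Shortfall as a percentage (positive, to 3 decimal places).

7.377%

ES = −(0.064%) + 3.593% × 2.071 = 7.377%.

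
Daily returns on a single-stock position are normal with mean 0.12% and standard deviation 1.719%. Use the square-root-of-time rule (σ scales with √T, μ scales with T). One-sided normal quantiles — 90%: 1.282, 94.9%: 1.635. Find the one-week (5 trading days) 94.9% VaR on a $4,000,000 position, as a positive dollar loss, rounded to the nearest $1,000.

σ_{5d} = 1.719% × √5 = 3.844%; μ_{5d} = 5 × 0.12% = 0.600%.
VaR = −(0.600%) + 1.635 × 3.844% = 5.685%.
On $4,000,000: 0.05685 × $4,000,000 = $227,400.

$227,000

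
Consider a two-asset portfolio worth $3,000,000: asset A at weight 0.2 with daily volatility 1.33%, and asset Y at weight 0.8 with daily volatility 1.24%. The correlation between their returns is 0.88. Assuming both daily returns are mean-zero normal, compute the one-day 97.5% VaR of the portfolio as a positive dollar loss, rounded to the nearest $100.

$72,500

σ_p² = 0.2²·1.33² + 0.8²·1.24² + 2·0.88·0.2·0.8·1.33·1.24 = 1.5192 (%²).
σ_p = √1.5192 = 1.233%.
At 97.5%, z = 1.960.
VaR = 1.960 × 1.233% = 2.417%; on $3,000,000 that is $72,510.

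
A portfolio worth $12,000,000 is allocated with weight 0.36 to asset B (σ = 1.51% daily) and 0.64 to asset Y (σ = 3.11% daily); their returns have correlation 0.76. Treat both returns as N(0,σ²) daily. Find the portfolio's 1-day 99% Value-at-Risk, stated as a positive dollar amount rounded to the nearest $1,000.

σ_p² = 0.36²·1.51² + 0.64²·3.11² + 2·0.76·0.36·0.64·1.51·3.11 = 5.9018 (%²).
σ_p = √5.9018 = 2.429%.
At 99%, z = 2.326.
VaR = 2.326 × 2.429% = 5.650%; on $12,000,000 that is $678,000.

$678,000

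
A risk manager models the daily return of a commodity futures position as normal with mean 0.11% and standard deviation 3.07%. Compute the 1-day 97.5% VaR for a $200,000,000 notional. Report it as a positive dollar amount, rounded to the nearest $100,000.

$11,800,000

At 97.5% one-sided, z = 1.960.
VaR = −μ + z·σ = −(0.11%) + 1.960 × 3.07% = 5.907%.
On $200,000,000: 0.05907 × $200,000,000 = $11,814,000.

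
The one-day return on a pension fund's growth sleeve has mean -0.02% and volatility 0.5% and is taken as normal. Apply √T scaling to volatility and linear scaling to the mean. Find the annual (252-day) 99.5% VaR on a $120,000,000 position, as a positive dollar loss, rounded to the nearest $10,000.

$30,580,000

At 99.5%, z = 2.576.
σ_{252d} = 0.5% × √252 = 7.937%; μ_{252d} = 252 × -0.02% = -5.040%.
VaR = −(-5.040%) + 2.576 × 7.937% = 25.486%.
On $120,000,000: 0.25486 × $120,000,000 = $30,583,200.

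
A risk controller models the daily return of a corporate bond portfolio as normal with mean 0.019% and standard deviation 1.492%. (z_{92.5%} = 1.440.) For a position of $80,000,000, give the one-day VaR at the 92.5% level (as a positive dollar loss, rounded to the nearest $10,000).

$1,700,000

VaR = −μ + z·σ = −(0.019%) + 1.440 × 1.492% = 2.129%.
On $80,000,000: 0.02129 × $80,000,000 = $1,703,200.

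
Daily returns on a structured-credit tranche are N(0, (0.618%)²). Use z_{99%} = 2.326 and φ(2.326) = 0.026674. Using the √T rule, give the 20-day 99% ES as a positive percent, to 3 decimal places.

7.372%

σ_{20d} = 0.618% × √20 = 2.764%.
ES multiplier = φ(z)/(1−α) = 0.026674/0.01 = 2.667.
ES = 2.764% × 2.667 = 7.372%.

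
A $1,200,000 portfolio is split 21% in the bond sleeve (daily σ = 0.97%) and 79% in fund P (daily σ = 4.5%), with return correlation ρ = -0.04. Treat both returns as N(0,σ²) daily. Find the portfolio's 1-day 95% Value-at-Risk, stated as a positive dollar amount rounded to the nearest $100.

$70,100

σ_p² = 0.21²·0.97² + 0.79²·4.5² + 2·-0.04·0.21·0.79·0.97·4.5 = 12.6216 (%²).
σ_p = √12.6216 = 3.553%.
At 95%, z = 1.645.
VaR = 1.645 × 3.553% = 5.845%; on $1,200,000 that is $70,140.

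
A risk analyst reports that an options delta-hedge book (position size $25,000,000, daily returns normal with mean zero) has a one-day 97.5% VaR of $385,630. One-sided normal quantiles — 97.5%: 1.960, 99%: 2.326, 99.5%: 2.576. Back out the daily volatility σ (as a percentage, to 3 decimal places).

0.787%

VaR as a fraction: $385,630 / $25,000,000 = 1.543%.
σ = VaR / z = 1.543% / 1.960 = 0.787%.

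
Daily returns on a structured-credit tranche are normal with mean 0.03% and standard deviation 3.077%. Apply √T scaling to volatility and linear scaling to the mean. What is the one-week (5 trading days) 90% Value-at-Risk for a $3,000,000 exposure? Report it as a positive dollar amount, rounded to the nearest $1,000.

$260,000

At 90%, z = 1.282.
σ_{5d} = 3.077% × √5 = 6.880%; μ_{5d} = 5 × 0.03% = 0.150%.
VaR = −(0.150%) + 1.282 × 6.880% = 8.670%.
On $3,000,000: 0.08670 × $3,000,000 = $260,100.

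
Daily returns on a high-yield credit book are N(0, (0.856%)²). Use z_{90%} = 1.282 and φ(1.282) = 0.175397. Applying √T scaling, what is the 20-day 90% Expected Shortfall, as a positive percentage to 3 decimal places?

6.714%

σ_{20d} = 0.856% × √20 = 3.828%.
ES multiplier = φ(z)/(1−α) = 0.175397/0.1 = 1.754.
ES = 3.828% × 1.754 = 6.714%.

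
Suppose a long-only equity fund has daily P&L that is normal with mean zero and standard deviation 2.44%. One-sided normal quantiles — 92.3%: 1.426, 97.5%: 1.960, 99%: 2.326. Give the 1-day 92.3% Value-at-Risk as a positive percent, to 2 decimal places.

3.48%

VaR = z·σ = 1.426 × 2.44% = 3.479%.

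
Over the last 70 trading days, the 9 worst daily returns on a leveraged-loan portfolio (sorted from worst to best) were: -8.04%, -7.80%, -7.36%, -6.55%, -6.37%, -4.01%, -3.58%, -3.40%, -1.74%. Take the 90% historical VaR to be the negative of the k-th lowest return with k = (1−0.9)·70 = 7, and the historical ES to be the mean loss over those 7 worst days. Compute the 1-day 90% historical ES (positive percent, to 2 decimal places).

6.24%

The 7 worst returns sum to -43.71%.
ES = −(-43.71%) / 7 = 6.2442…% ≈ 6.24%.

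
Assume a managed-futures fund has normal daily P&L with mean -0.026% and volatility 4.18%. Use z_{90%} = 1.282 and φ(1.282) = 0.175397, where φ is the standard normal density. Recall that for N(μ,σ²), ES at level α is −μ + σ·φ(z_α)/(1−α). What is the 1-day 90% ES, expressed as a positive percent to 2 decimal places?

7.36%

Tail multiplier: φ(z)/(1−α) = 0.175397 / 0.1 = 1.754.
ES = −(-0.026%) + 4.18% × 1.754 = 7.358%.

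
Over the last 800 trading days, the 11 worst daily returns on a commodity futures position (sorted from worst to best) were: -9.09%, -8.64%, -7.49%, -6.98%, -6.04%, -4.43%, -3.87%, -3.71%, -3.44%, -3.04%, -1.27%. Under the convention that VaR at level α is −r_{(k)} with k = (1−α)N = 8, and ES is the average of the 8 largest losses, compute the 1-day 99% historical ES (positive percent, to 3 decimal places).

The 8 worst returns sum to -50.25%.
ES = −(-50.25%) / 8 = 6.28125% ≈ 6.281%.

6.281%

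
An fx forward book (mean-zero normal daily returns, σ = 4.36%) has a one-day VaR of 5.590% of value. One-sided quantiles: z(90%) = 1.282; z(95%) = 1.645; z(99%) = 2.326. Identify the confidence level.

90%

Implied z = VaR/σ = 5.590 / 4.36 = 1.282.
This matches z(90%) = 1.282.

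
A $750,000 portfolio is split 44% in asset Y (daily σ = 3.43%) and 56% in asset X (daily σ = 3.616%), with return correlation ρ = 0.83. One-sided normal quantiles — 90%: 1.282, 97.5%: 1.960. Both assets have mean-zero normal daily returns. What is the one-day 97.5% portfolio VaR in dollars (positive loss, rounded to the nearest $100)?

$49,700

σ_p² = 0.44²·3.43² + 0.56²·3.616² + 2·0.83·0.44·0.56·3.43·3.616 = 11.4512 (%²).
σ_p = √11.4512 = 3.384%.
VaR = 1.960 × 3.384% = 6.633%; on $750,000 that is $49,748.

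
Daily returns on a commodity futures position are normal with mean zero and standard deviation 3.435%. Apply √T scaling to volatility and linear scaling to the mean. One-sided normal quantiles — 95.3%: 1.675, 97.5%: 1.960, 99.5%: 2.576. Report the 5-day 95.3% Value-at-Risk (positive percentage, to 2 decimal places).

12.87%

σ_{5d} = 3.435% × √5 = 7.681%.
VaR = 1.675 × 7.681% = 12.866%.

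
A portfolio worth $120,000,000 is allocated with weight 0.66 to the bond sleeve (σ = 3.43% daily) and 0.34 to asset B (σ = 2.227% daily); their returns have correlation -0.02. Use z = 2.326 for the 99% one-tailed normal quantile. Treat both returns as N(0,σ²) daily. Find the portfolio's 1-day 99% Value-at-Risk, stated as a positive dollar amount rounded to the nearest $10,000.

σ_p² = 0.66²·3.43² + 0.34²·2.227² + 2·-0.02·0.66·0.34·3.43·2.227 = 5.6295 (%²).
σ_p = √5.6295 = 2.373%.
VaR = 2.326 × 2.373% = 5.520%; on $120,000,000 that is $6,624,000.

$6,620,000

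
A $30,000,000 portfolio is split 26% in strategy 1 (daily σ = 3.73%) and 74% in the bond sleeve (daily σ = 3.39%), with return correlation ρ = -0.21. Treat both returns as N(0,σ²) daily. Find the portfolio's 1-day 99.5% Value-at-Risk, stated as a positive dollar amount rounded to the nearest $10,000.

σ_p² = 0.26²·3.73² + 0.74²·3.39² + 2·-0.21·0.26·0.74·3.73·3.39 = 6.2118 (%²).
σ_p = √6.2118 = 2.492%.
At 99.5%, z = 2.576.
VaR = 2.576 × 2.492% = 6.419%; on $30,000,000 that is $1,925,700.

$1,930,000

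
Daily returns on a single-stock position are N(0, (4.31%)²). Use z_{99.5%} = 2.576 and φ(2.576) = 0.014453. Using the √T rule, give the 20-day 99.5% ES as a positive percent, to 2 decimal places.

55.72%

σ_{20d} = 4.31% × √20 = 19.275%.
ES multiplier = φ(z)/(1−α) = 0.014453/0.005 = 2.891.
ES = 19.275% × 2.891 = 55.724%.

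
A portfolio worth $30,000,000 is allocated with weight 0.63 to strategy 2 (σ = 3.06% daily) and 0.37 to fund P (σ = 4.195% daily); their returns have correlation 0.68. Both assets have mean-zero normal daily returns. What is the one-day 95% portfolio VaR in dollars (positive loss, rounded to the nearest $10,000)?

σ_p² = 0.63²·3.06² + 0.37²·4.195² + 2·0.68·0.63·0.37·3.06·4.195 = 10.1950 (%²).
σ_p = √10.1950 = 3.193%.
At 95%, z = 1.645.
VaR = 1.645 × 3.193% = 5.252%; on $30,000,000 that is $1,575,600.

$1,580,000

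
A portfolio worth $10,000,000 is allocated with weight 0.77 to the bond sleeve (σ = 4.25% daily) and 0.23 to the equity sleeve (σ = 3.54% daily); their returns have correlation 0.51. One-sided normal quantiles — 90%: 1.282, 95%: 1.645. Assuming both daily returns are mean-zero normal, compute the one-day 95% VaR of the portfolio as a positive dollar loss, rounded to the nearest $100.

$617,500

σ_p² = 0.77²·4.25² + 0.23²·3.54² + 2·0.51·0.77·0.23·4.25·3.54 = 14.0899 (%²).
σ_p = √14.0899 = 3.754%.
VaR = 1.645 × 3.754% = 6.175%; on $10,000,000 that is $617,500.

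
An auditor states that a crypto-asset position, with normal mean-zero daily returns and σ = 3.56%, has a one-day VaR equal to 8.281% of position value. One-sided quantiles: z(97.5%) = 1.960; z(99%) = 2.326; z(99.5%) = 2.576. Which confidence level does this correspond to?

99%

Implied z = VaR/σ = 8.281 / 3.56 = 2.326.
This matches z(99%) = 2.326.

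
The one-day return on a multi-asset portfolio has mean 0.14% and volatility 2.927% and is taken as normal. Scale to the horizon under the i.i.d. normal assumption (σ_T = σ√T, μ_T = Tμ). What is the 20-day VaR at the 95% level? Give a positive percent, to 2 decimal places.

At 95%, z = 1.645.
σ_{20d} = 2.927% × √20 = 13.090%; μ_{20d} = 20 × 0.14% = 2.800%.
VaR = −(2.800%) + 1.645 × 13.090% = 18.733%.

18.73%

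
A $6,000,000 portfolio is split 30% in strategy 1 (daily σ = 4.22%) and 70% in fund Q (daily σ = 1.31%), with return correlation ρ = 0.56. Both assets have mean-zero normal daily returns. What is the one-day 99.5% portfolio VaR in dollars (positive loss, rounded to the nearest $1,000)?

σ_p² = 0.3²·4.22² + 0.7²·1.31² + 2·0.56·0.3·0.7·4.22·1.31 = 3.7439 (%²).
σ_p = √3.7439 = 1.935%.
At 99.5%, z = 2.576.
VaR = 2.576 × 1.935% = 4.985%; on $6,000,000 that is $299,100.

$299,000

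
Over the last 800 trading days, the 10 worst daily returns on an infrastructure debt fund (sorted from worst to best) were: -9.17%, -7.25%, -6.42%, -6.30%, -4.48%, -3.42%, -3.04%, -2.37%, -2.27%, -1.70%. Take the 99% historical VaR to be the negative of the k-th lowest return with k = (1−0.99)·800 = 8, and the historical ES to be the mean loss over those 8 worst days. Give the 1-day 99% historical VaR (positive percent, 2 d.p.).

k = 8; the 8th lowest return is -2.37%, so VaR = 2.37%.

2.37%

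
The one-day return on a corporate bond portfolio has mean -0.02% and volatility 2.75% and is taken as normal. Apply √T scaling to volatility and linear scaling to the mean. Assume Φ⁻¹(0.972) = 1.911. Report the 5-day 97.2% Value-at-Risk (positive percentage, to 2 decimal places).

11.85%

σ_{5d} = 2.75% × √5 = 6.149%; μ_{5d} = 5 × -0.02% = -0.100%.
VaR = −(-0.100%) + 1.911 × 6.149% = 11.851%.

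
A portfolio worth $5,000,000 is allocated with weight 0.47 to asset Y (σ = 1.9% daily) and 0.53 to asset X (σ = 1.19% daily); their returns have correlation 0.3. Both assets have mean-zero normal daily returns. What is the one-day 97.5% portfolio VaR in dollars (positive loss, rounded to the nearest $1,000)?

σ_p² = 0.47²·1.9² + 0.53²·1.19² + 2·0.3·0.47·0.53·1.9·1.19 = 1.5332 (%²).
σ_p = √1.5332 = 1.238%.
At 97.5%, z = 1.960.
VaR = 1.960 × 1.238% = 2.426%; on $5,000,000 that is $121,300.

$121,000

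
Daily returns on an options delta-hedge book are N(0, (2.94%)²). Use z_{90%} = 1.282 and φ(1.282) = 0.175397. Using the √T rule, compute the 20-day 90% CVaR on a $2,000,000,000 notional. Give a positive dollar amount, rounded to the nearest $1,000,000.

$461,000,000

σ_{20d} = 2.94% × √20 = 13.148%.
ES multiplier = φ(z)/(1−α) = 0.175397/0.1 = 1.754.
ES = 13.148% × 1.754 = 23.062%; on $2,000,000,000: $461,240,000.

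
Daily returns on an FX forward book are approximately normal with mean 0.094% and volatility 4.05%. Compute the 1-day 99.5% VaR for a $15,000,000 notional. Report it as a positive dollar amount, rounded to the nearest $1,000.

$1,551,000

At 99.5% one-sided, z = 2.576.
VaR = −μ + z·σ = −(0.094%) + 2.576 × 4.05% = 10.339%.
On $15,000,000: 0.10339 × $15,000,000 = $1,550,850.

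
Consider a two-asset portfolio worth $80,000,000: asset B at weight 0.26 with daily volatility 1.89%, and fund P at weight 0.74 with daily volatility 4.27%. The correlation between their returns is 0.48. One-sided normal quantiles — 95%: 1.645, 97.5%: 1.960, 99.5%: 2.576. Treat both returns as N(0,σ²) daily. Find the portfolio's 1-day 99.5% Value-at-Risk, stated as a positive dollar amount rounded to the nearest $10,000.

$7,050,000

σ_p² = 0.26²·1.89² + 0.74²·4.27² + 2·0.48·0.26·0.74·1.89·4.27 = 11.7164 (%²).
σ_p = √11.7164 = 3.423%.
VaR = 2.576 × 3.423% = 8.818%; on $80,000,000 that is $7,054,400.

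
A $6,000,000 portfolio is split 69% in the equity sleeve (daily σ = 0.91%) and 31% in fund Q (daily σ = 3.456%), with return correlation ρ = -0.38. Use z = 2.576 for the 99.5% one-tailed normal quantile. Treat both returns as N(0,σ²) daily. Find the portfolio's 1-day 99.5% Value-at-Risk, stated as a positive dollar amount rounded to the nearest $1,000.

σ_p² = 0.69²·0.91² + 0.31²·3.456² + 2·-0.38·0.69·0.31·0.91·3.456 = 1.0308 (%²).
σ_p = √1.0308 = 1.015%.
VaR = 2.576 × 1.015% = 2.615%; on $6,000,000 that is $156,900.

$157,000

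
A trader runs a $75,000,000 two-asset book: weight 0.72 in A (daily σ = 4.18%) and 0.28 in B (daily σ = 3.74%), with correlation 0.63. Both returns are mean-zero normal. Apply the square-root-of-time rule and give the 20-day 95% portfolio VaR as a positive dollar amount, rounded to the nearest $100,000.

$20,700,000

σ_p = √(0.72²·4.18² + 0.28²·3.74² + 2·0.63·0.72·0.28·4.18·3.74) = 3.758%.
σ_{20d} = 3.758% × √20 = 16.806%.
z(95%) = 1.645.
VaR = 1.645 × 16.806% = 27.646%; on $75,000,000 that is $20,734,500.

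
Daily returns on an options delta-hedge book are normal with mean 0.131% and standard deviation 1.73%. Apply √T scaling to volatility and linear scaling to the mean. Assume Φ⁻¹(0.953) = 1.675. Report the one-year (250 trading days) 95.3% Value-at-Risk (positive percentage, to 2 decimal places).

σ_{250d} = 1.73% × √250 = 27.354%; μ_{250d} = 250 × 0.131% = 32.750%.
VaR = −(32.750%) + 1.675 × 27.354% = 13.068%.

13.07%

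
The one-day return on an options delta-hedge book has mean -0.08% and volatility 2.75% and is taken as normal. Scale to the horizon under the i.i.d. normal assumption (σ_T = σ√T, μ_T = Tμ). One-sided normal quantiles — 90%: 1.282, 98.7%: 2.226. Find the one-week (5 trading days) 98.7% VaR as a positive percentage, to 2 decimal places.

14.09%

σ_{5d} = 2.75% × √5 = 6.149%; μ_{5d} = 5 × -0.08% = -0.400%.
VaR = −(-0.400%) + 2.226 × 6.149% = 14.088%.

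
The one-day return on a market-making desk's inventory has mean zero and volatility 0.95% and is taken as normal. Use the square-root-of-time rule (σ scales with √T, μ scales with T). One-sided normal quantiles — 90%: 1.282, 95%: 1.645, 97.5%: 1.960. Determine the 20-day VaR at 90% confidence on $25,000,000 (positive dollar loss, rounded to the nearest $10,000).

σ_{20d} = 0.95% × √20 = 4.249%.
VaR = 1.282 × 4.249% = 5.447%.
On $25,000,000: 0.05447 × $25,000,000 = $1,361,750.

$1,360,000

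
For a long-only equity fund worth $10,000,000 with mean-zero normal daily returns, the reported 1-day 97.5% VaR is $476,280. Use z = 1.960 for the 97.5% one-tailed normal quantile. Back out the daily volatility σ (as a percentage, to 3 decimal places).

2.430%

VaR as a fraction: $476,280 / $10,000,000 = 4.763%.
σ = VaR / z = 4.763% / 1.960 = 2.430%.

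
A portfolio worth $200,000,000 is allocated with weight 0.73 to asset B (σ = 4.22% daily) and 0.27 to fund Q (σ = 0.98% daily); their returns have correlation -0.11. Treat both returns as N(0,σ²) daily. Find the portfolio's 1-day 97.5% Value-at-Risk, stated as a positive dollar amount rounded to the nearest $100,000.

σ_p² = 0.73²·4.22² + 0.27²·0.98² + 2·-0.11·0.73·0.27·4.22·0.98 = 9.3808 (%²).
σ_p = √9.3808 = 3.063%.
At 97.5%, z = 1.960.
VaR = 1.960 × 3.063% = 6.003%; on $200,000,000 that is $12,006,000.

$12,000,000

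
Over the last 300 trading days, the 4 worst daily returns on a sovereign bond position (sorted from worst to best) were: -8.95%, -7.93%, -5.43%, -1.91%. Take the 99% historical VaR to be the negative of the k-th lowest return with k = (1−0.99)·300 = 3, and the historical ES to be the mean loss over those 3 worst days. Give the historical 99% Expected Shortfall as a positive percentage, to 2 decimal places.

7.44%

The 3 worst returns sum to -22.31%.
ES = −(-22.31%) / 3 = 7.4366…% ≈ 7.44%.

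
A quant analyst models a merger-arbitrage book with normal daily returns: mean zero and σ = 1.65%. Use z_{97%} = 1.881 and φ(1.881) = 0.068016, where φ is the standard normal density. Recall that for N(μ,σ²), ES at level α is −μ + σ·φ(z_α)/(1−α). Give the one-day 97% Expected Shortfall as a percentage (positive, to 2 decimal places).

Tail multiplier: φ(z)/(1−α) = 0.068016 / 0.03 = 2.267.
ES = 1.65% × 2.267 = 3.741%.

3.74%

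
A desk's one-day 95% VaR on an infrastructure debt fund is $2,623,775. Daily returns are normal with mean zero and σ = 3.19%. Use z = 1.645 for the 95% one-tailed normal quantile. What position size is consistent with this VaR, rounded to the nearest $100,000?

VaR as a fraction of value: z·σ = 1.645 × 3.19% = 5.24755%.
Position = $2,623,775 / 0.0524755 = $50,000,000.

$50,000,000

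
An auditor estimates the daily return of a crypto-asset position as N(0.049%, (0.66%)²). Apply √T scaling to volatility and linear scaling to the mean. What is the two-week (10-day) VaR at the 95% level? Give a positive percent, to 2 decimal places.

2.94%

At 95%, z = 1.645.
σ_{10d} = 0.66% × √10 = 2.087%; μ_{10d} = 10 × 0.049% = 0.490%.
VaR = −(0.490%) + 1.645 × 2.087% = 2.943%.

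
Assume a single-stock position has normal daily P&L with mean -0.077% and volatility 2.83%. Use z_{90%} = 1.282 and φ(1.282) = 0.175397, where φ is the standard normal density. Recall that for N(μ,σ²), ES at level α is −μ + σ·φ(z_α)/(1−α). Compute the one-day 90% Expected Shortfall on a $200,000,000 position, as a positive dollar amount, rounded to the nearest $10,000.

Tail multiplier: φ(z)/(1−α) = 0.175397 / 0.1 = 1.754.
ES = −(-0.077%) + 2.83% × 1.754 = 5.041%.
On $200,000,000: 0.05041 × $200,000,000 = $10,082,000.

$10,080,000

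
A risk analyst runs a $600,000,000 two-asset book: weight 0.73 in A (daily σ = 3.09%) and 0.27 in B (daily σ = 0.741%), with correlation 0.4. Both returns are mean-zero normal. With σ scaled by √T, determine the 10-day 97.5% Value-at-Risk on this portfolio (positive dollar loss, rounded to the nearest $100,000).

$87,100,000

σ_p = √(0.73²·3.09² + 0.27²·0.741² + 2·0.4·0.73·0.27·3.09·0.741) = 2.343%.
σ_{10d} = 2.343% × √10 = 7.409%.
z(97.5%) = 1.960.
VaR = 1.960 × 7.409% = 14.522%; on $600,000,000 that is $87,132,000.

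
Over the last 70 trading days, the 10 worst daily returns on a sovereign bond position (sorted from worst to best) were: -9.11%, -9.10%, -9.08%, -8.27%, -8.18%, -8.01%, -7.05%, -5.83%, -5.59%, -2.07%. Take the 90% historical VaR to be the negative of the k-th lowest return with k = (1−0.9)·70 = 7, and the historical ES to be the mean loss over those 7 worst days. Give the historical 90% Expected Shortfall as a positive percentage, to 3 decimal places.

8.400%

The 7 worst returns sum to -58.80%.
ES = −(-58.80%) / 7 = 8.4% ≈ 8.400%.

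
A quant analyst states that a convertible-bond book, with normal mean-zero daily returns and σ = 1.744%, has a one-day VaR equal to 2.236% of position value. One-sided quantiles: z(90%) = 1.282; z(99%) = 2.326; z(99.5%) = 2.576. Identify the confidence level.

90%

Implied z = VaR/σ = 2.236 / 1.744 = 1.282.
This matches z(90%) = 1.282.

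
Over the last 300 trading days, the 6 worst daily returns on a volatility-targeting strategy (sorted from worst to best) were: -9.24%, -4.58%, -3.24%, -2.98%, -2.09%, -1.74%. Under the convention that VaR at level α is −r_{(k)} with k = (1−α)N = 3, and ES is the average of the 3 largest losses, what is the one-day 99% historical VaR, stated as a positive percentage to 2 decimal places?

k = 3; the 3rd lowest return is -3.24%, so VaR = 3.24%.

3.24%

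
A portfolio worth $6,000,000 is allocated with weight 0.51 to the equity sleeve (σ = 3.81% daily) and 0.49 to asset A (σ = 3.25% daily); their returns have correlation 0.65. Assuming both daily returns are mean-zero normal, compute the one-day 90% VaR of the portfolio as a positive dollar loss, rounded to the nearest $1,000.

σ_p² = 0.51²·3.81² + 0.49²·3.25² + 2·0.65·0.51·0.49·3.81·3.25 = 10.3344 (%²).
σ_p = √10.3344 = 3.215%.
At 90%, z = 1.282.
VaR = 1.282 × 3.215% = 4.122%; on $6,000,000 that is $247,320.

$247,000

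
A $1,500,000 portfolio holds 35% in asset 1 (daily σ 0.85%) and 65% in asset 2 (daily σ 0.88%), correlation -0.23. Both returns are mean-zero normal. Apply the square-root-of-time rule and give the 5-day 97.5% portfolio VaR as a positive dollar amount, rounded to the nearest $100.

σ_p = √(0.35²·0.85² + 0.65²·0.88² + 2·-0.23·0.35·0.65·0.85·0.88) = 0.581%.
σ_{5d} = 0.581% × √5 = 1.299%.
z(97.5%) = 1.960.
VaR = 1.960 × 1.299% = 2.546%; on $1,500,000 that is $38,190.

$38,200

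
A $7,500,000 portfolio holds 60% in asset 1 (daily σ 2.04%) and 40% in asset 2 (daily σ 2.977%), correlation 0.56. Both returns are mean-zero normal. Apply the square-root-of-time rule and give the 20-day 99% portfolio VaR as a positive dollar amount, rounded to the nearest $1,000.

σ_p = √(0.6²·2.04² + 0.4²·2.977² + 2·0.56·0.6·0.4·2.04·2.977) = 2.133%.
σ_{20d} = 2.133% × √20 = 9.539%.
z(99%) = 2.326.
VaR = 2.326 × 9.539% = 22.188%; on $7,500,000 that is $1,664,100.

$1,664,000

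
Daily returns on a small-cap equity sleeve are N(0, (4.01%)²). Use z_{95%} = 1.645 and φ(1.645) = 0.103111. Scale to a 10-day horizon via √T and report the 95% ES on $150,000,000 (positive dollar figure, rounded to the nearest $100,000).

$39,200,000

σ_{10d} = 4.01% × √10 = 12.681%.
ES multiplier = φ(z)/(1−α) = 0.103111/0.05 = 2.062.
ES = 12.681% × 2.062 = 26.148%; on $150,000,000: $39,222,000.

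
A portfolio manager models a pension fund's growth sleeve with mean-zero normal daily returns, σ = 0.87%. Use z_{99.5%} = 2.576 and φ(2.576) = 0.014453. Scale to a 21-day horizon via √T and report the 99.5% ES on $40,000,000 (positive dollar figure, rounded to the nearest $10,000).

σ_{21d} = 0.87% × √21 = 3.987%.
ES multiplier = φ(z)/(1−α) = 0.014453/0.005 = 2.891.
ES = 3.987% × 2.891 = 11.526%; on $40,000,000: $4,610,400.

$4,610,000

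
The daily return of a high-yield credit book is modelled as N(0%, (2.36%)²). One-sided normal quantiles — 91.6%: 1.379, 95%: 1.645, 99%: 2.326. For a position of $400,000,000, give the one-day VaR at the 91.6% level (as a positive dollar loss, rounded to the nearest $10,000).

$13,020,000

VaR = z·σ = 1.379 × 2.36% = 3.254%.
On $400,000,000: 0.03254 × $400,000,000 = $13,016,000.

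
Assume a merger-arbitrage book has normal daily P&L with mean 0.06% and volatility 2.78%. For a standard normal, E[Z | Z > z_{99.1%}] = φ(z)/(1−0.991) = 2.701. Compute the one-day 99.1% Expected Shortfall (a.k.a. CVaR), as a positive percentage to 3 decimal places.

ES = −(0.06%) + 2.78% × 2.701 = 7.449%.

7.449%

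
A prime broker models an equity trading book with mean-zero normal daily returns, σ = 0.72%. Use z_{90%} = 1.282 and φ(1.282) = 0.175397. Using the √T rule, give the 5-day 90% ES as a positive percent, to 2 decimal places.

2.82%

σ_{5d} = 0.72% × √5 = 1.610%.
ES multiplier = φ(z)/(1−α) = 0.175397/0.1 = 1.754.
ES = 1.610% × 1.754 = 2.824%.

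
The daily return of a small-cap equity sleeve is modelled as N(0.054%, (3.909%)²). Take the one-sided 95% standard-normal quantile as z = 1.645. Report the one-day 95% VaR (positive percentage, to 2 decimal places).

6.38%

VaR = −μ + z·σ = −(0.054%) + 1.645 × 3.909% = 6.376%.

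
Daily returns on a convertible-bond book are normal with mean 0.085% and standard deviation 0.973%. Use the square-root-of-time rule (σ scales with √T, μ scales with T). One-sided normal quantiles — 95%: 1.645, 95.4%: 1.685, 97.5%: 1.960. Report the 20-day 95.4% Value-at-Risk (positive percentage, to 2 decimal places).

5.63%

σ_{20d} = 0.973% × √20 = 4.351%; μ_{20d} = 20 × 0.085% = 1.700%.
VaR = −(1.700%) + 1.685 × 4.351% = 5.631%.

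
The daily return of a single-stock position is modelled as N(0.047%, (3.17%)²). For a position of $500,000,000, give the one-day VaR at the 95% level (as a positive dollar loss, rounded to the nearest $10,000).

At 95% one-sided, z = 1.645.
VaR = −μ + z·σ = −(0.047%) + 1.645 × 3.17% = 5.168%.
On $500,000,000: 0.05168 × $500,000,000 = $25,840,000.

$25,840,000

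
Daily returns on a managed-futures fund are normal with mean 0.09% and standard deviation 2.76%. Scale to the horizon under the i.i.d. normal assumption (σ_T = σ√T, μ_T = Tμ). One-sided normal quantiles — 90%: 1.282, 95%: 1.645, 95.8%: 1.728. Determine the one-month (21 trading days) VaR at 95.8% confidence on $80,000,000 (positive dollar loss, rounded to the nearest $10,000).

$15,970,000

σ_{21d} = 2.76% × √21 = 12.648%; μ_{21d} = 21 × 0.09% = 1.890%.
VaR = −(1.890%) + 1.728 × 12.648% = 19.966%.
On $80,000,000: 0.19966 × $80,000,000 = $15,972,800.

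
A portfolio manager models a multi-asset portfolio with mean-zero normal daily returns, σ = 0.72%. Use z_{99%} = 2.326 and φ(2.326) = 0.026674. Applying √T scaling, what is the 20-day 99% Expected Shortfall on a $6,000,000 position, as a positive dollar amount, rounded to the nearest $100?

σ_{20d} = 0.72% × √20 = 3.220%.
ES multiplier = φ(z)/(1−α) = 0.026674/0.01 = 2.667.
ES = 3.220% × 2.667 = 8.588%; on $6,000,000: $515,280.

$515,300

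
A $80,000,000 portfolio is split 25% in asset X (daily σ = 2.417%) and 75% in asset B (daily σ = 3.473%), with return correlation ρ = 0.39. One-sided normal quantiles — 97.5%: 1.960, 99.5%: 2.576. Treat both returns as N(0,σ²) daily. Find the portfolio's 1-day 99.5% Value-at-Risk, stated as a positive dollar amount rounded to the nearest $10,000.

$5,960,000

σ_p² = 0.25²·2.417² + 0.75²·3.473² + 2·0.39·0.25·0.75·2.417·3.473 = 8.3775 (%²).
σ_p = √8.3775 = 2.894%.
VaR = 2.576 × 2.894% = 7.455%; on $80,000,000 that is $5,964,000.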